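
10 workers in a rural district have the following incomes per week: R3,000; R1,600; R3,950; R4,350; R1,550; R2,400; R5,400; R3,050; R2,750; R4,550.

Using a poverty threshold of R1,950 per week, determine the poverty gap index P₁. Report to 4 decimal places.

0.0385

Incomes under z: R1,550, R1,600 (q = 2 of N = 10).
Normalized shortfalls: (1950−1550)/1950 = 0.2051; (1950−1600)/1950 = 0.1795.
Sum of shortfalls = 0.384615; P₁ averages over all N: 0.384615 / 10 = 0.0385.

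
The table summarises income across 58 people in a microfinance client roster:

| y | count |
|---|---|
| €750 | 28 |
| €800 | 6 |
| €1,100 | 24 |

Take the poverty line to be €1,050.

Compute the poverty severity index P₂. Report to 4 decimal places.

0.0453

Below the line: 28×€750, 6×€800 (q = 34 of N = 58).
Relative gaps: (1050−750)/1050 = 0.2857 (×28); (1050−800)/1050 = 0.2381 (×6).
Squared: 0.0816 (×28); 0.0567 (×6).
Sum = 2.625850; P₂ = 2.625850 / 58 = 0.0453.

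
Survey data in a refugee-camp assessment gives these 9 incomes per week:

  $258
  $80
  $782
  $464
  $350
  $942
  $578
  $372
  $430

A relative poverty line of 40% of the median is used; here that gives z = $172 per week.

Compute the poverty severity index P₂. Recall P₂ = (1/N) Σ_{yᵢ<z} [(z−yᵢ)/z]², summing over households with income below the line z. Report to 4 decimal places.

Below z: $80 (q = 1 of N = 9).
Normalized shortfalls: (172−80)/172 = 0.5349.
Squared: 0.2861.
Sum = 0.286101; P₂ = 0.286101 / 9 = 0.0318.

0.0318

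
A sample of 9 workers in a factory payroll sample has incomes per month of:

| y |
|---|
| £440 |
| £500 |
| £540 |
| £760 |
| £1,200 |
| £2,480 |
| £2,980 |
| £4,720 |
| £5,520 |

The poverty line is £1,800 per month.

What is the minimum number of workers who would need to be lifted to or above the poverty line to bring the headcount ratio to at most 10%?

5

Currently q = 5 of N = 9 are below the line (H = 0.556).
A headcount ratio of at most 10% allows at most ⌊0.10 × 9⌋ = 0 poor workers.
So at least 5 − 0 = 5 must be lifted.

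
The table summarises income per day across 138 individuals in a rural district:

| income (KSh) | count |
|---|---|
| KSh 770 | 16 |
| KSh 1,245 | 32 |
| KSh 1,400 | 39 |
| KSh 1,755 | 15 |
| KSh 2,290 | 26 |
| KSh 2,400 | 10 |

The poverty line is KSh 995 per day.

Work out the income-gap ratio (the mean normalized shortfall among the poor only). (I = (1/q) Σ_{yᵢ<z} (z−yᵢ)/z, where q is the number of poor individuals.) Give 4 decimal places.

Incomes under z: 16×KSh 770 (q = 16 of N = 138).
Shortfall ratios (z−y)/z: 0.2261 (×16); sum = 3.618090.
The income-gap ratio divides by q (the poor only): 3.618090 / 16 = 0.2261.

0.2261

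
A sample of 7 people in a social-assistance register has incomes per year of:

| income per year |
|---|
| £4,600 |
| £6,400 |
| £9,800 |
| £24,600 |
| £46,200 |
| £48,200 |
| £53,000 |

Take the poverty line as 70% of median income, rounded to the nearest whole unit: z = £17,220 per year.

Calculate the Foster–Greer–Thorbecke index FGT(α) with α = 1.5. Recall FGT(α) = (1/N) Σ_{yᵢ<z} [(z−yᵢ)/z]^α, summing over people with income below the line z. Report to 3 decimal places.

Below the line: £4,600, £6,400, £9,800 (q = 3 of N = 7).
Shortfall ratios: (17220−4600)/17220 = 0.7329; (17220−6400)/17220 = 0.6283; (17220−9800)/17220 = 0.4309.
Raised to α = 1.5: 0.62739; 0.49807; 0.28285.
Sum = 1.408313; FGT(1.5) = 1.408313 / 7 = 0.201.

0.201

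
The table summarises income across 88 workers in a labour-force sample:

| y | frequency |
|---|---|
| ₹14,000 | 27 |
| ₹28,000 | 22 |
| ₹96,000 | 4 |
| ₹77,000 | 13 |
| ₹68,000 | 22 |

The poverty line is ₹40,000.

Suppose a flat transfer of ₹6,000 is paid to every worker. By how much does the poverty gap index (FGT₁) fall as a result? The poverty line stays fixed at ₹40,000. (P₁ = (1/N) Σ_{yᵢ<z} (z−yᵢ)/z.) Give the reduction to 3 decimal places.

0.084

Before: below the line — 27×₹14,000, 22×₹28,000; poverty gap index (FGT₁) = 0.27443.
After the ₹6,000 transfer: below the line — 27×₹20,000, 22×₹34,000; poverty gap index (FGT₁) = 0.19091.
Reduction = 0.27443 − 0.19091 = 0.084.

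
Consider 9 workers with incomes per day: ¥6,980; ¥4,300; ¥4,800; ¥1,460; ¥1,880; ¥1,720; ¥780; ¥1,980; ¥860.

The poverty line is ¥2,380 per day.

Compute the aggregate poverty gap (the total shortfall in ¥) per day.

¥5,600

Below z: ¥780, ¥860, ¥1,460, ¥1,720, ¥1,880, ¥1,980 (q = 6 of N = 9).
Individual gaps: 2380−780 = 1600; 2380−860 = 1520; 2380−1460 = 920; 2380−1720 = 660; 2380−1880 = 500; 2380−1980 = 400.
Aggregate gap = ¥5,600.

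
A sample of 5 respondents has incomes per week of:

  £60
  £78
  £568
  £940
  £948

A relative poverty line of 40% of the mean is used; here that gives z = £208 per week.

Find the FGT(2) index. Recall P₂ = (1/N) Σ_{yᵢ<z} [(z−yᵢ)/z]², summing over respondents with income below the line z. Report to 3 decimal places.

0.179

Below z: £60, £78 (q = 2 of N = 5).
Gap ratios (z−y)/z: (208−60)/208 = 0.7115; (208−78)/208 = 0.6250.
Squared: 0.5063; 0.3906.
Sum = 0.896912; P₂ = 0.896912 / 5 = 0.179.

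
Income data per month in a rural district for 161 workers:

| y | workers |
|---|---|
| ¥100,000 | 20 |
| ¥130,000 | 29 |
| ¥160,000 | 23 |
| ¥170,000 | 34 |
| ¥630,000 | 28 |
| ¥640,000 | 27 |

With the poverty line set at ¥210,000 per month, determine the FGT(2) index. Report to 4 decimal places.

Poor units: 20×¥100,000, 29×¥130,000, 23×¥160,000, 34×¥170,000 (q = 106 of N = 161).
Shortfall ratios: (210000−100000)/210000 = 0.5238 (×20); (210000−130000)/210000 = 0.3810 (×29); (210000−160000)/210000 = 0.2381 (×23); (210000−170000)/210000 = 0.1905 (×34).
Squared: 0.2744 (×20); 0.1451 (×29); 0.0567 (×23); 0.0363 (×34).
Sum = 12.233560; P₂ = 12.233560 / 161 = 0.0760.

0.0760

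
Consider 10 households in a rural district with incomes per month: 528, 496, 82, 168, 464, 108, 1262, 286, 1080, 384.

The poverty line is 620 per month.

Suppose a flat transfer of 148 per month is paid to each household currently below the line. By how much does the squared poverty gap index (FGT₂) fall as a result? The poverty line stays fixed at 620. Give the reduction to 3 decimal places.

0.144

Before: below the line — 82, 108, 168, 286, 384, 464, 496, 528; squared poverty gap index (FGT₂) = 0.25268.
After the 148 transfer: below the line — 230, 256, 316, 434, 532, 612; squared poverty gap index (FGT₂) = 0.10911.
Reduction = 0.25268 − 0.10911 = 0.144.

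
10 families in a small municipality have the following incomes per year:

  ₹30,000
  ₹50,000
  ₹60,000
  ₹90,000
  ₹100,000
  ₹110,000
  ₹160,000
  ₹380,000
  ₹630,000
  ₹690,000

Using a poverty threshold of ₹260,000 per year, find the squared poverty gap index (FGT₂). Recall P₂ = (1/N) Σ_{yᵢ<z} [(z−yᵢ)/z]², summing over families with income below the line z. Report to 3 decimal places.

0.331

Below the line: ₹30,000, ₹50,000, ₹60,000, ₹90,000, ₹100,000, ₹110,000, ₹160,000 (q = 7 of N = 10).
Shortfall ratios: (260000−30000)/260000 = 0.8846; (260000−50000)/260000 = 0.8077; (260000−60000)/260000 = 0.7692; (260000−90000)/260000 = 0.6538; (260000−100000)/260000 = 0.6154; (260000−110000)/260000 = 0.5769; (260000−160000)/260000 = 0.3846.
Squared: 0.7825; 0.6524; 0.5917; 0.4275; 0.3787; 0.3328; 0.1479.
Sum = 3.313609; P₂ = 3.313609 / 10 = 0.331.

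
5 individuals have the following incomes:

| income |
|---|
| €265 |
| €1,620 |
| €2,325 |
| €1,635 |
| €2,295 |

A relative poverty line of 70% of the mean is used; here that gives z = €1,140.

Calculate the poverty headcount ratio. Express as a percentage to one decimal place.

20.0%

1 of the 5 individuals have income below €1,140.
H = 1/5 = 20.0%.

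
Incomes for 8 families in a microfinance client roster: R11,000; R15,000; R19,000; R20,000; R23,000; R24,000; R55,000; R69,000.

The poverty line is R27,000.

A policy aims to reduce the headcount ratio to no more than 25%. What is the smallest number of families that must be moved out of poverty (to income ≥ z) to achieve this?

6 of the 8 families are poor, so H = 6/8 = 0.750.
A headcount ratio of at most 25% allows at most ⌊0.25 × 8⌋ = 2 poor families.
So at least 6 − 2 = 4 must be lifted.

4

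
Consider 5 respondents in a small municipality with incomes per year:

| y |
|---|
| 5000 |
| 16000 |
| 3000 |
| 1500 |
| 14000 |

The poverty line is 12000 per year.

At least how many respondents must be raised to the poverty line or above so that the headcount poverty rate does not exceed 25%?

2

Currently q = 3 of N = 5 are below the line (H = 0.600).
A headcount ratio of at most 25% allows at most ⌊0.25 × 5⌋ = 1 poor respondents.
So at least 3 − 1 = 2 must be lifted.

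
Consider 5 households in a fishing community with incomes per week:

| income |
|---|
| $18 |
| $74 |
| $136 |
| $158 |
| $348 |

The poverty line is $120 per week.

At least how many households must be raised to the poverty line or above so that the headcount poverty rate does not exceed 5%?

2

Currently q = 2 of N = 5 are below the line (H = 0.400).
A headcount ratio of at most 5% allows at most ⌊0.05 × 5⌋ = 0 poor households.
So at least 2 − 0 = 2 must be lifted.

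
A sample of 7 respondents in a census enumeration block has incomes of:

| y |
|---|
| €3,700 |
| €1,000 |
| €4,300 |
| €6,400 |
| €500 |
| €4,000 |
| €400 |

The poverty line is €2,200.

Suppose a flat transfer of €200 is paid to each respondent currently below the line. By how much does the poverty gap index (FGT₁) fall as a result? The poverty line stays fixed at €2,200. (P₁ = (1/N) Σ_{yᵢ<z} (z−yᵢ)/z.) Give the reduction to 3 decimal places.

0.039

Before: below the line — €400, €500, €1,000; poverty gap index (FGT₁) = 0.30519.
After the €200 transfer: below the line — €600, €700, €1,200; poverty gap index (FGT₁) = 0.26623.
Reduction = 0.30519 − 0.26623 = 0.039.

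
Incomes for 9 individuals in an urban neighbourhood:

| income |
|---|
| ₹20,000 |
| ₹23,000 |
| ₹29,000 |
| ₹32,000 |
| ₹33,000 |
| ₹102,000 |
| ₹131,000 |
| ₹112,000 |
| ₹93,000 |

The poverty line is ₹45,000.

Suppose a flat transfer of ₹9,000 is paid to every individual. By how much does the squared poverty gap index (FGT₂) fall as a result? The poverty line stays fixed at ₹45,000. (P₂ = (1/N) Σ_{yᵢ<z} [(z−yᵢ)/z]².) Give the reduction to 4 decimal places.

0.0647

Before: below the line — ₹20,000, ₹23,000, ₹29,000, ₹32,000, ₹33,000; squared poverty gap index (FGT₂) = 0.092071.
After the ₹9,000 transfer: below the line — ₹29,000, ₹32,000, ₹38,000, ₹41,000, ₹42,000; squared poverty gap index (FGT₂) = 0.027380.
Reduction = 0.092071 − 0.027380 = 0.0647.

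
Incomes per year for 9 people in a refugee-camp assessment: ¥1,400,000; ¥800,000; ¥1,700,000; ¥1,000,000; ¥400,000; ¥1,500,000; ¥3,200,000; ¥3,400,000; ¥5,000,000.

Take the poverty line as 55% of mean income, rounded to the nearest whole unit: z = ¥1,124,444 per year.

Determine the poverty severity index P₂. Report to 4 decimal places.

0.0567

Poor units: ¥400,000, ¥800,000, ¥1,000,000 (q = 3 of N = 9).
Shortfall ratios: (1124444−400000)/1124444 = 0.6443; (1124444−800000)/1124444 = 0.2885; (1124444−1000000)/1124444 = 0.1107.
Squared: 0.4151; 0.0833; 0.0122.
Sum = 0.510584; P₂ = 0.510584 / 9 = 0.0567.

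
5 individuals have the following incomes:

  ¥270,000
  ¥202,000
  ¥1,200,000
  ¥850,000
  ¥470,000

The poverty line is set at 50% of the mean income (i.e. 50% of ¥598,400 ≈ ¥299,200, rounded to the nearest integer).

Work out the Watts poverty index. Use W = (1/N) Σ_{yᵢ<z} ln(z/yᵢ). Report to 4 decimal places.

Incomes under z: ¥202,000, ¥270,000 (q = 2 of N = 5).
Log gaps: ln(299200/202000) = 0.3928; ln(299200/270000) = 0.1027.
W = 0.495535 / 5 = 0.0991.

0.0991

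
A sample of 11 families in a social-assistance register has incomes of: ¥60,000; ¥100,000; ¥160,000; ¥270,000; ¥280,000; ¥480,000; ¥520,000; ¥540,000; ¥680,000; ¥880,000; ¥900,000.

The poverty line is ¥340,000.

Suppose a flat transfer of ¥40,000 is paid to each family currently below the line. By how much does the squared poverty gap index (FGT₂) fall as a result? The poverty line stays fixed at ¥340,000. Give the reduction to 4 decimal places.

Before: below the line — ¥60,000, ¥100,000, ¥160,000, ¥270,000, ¥280,000; squared poverty gap index (FGT₂) = 0.139116.
After the ¥40,000 transfer: below the line — ¥100,000, ¥140,000, ¥200,000, ¥310,000, ¥320,000; squared poverty gap index (FGT₂) = 0.093190.
Reduction = 0.139116 − 0.093190 = 0.0459.

0.0459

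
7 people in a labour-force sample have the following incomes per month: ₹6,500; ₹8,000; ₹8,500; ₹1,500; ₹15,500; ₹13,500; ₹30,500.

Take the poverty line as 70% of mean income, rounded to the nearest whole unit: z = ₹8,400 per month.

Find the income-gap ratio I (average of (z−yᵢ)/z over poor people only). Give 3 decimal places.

0.365

Poor units: ₹1,500, ₹6,500, ₹8,000 (q = 3 of N = 7).
Relative gaps: 0.8214, 0.2262, 0.0476; sum = 1.095238.
I averages over the q = 3 poor units only: 1.095238 / 3 = 0.365.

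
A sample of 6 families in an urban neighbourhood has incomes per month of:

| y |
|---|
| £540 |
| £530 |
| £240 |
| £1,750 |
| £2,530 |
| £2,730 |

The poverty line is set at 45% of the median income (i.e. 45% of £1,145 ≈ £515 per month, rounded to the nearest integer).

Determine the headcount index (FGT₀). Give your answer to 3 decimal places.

0.167

1 of the 6 families have income below £515.
H = 1/6 = 0.167.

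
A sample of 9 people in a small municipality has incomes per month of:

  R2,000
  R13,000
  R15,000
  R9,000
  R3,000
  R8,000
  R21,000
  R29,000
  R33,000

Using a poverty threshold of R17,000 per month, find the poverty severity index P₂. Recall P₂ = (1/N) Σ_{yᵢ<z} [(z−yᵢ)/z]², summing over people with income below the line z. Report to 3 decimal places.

0.225

Poor units: R2,000, R3,000, R8,000, R9,000, R13,000, R15,000 (q = 6 of N = 9).
Gap ratios (z−y)/z: (17000−2000)/17000 = 0.8824; (17000−3000)/17000 = 0.8235; (17000−8000)/17000 = 0.5294; (17000−9000)/17000 = 0.4706; (17000−13000)/17000 = 0.2353; (17000−15000)/17000 = 0.1176.
Squared: 0.7785; 0.6782; 0.2803; 0.2215; 0.0554; 0.0138.
Sum = 2.027682; P₂ = 2.027682 / 9 = 0.225.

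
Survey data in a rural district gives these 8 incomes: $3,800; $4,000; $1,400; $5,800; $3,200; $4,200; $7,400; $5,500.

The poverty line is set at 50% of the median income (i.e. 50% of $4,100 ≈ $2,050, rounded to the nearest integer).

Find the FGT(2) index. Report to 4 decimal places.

Incomes under z: $1,400 (q = 1 of N = 8).
Shortfall ratios: (2050−1400)/2050 = 0.3171.
Squared: 0.1005.
Sum = 0.100535; P₂ = 0.100535 / 8 = 0.0126.

0.0126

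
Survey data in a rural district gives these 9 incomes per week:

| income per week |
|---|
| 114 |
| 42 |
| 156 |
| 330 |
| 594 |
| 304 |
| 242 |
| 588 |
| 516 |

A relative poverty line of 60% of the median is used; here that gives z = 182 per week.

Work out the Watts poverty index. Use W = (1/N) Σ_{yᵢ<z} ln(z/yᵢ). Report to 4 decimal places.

Below the line: 42, 114, 156 (q = 3 of N = 9).
ln(z/y) terms: ln(182/42) = 1.4663; ln(182/114) = 0.4678; ln(182/156) = 0.1542.
W = 2.088296 / 9 = 0.2320.

0.2320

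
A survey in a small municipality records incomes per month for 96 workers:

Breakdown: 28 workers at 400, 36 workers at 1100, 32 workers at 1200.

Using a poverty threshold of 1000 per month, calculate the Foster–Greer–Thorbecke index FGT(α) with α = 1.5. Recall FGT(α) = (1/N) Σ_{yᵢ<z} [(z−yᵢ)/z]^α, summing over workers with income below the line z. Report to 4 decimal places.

Poor units: 28×400 (q = 28 of N = 96).
Normalized shortfalls: (1000−400)/1000 = 0.6000 (×28).
Raised to α = 1.5: 0.46476 (×28).
Sum = 13.013224; FGT(1.5) = 13.013224 / 96 = 0.1356.

0.1356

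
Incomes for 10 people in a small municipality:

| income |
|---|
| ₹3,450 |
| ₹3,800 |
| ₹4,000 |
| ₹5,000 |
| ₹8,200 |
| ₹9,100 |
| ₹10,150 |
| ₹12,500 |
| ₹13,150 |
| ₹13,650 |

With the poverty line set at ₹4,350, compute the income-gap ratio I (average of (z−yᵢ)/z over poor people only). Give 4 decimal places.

Incomes under z: ₹3,450, ₹3,800, ₹4,000 (q = 3 of N = 10).
Relative gaps: 0.2069, 0.1264, 0.0805; sum = 0.413793.
The income-gap ratio divides by q (the poor only): 0.413793 / 3 = 0.1379.

0.1379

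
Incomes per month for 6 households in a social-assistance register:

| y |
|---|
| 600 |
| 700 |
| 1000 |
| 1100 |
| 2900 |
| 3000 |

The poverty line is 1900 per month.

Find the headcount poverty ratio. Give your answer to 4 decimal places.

0.6667

4 of the 6 households have income below 1900.
H = 4/6 = 0.6667.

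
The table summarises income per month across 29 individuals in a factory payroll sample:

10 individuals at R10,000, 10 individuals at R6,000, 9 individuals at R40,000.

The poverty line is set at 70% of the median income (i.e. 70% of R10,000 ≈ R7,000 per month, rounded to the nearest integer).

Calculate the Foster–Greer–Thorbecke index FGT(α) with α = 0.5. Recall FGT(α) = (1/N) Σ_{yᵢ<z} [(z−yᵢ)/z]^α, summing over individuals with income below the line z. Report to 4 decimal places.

0.1303

Poor units: 10×R6,000 (q = 10 of N = 29).
Normalized shortfalls: (7000−6000)/7000 = 0.1429 (×10).
Raised to α = 0.5: 0.37796 (×10).
Sum = 3.779645; FGT(0.5) = 3.779645 / 29 = 0.1303.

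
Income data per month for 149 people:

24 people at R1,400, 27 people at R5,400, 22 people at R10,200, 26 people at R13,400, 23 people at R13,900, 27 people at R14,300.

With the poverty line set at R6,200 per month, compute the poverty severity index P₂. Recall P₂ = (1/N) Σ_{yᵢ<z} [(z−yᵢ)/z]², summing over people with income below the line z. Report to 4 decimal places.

0.0996

Poor units: 24×R1,400, 27×R5,400 (q = 51 of N = 149).
Normalized shortfalls: (6200−1400)/6200 = 0.7742 (×24); (6200−5400)/6200 = 0.1290 (×27).
Squared: 0.5994 (×24); 0.0166 (×27).
Sum = 14.834547; P₂ = 14.834547 / 149 = 0.0996.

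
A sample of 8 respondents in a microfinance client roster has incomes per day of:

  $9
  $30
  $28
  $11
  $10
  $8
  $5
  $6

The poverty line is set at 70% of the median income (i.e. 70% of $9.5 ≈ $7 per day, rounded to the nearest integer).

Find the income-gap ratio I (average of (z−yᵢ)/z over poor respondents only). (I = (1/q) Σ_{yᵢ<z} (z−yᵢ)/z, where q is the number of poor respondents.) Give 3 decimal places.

0.214

Incomes under z: $5, $6 (q = 2 of N = 8).
Relative gaps: 0.2857, 0.1429; sum = 0.428571.
The income-gap ratio divides by q (the poor only): 0.428571 / 2 = 0.214.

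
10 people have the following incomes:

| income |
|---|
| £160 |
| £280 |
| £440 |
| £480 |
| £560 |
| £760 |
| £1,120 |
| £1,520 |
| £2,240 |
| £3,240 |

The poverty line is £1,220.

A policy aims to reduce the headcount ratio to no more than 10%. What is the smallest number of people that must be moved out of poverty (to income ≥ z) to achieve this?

6

7 of the 10 people are poor, so H = 7/10 = 0.700.
A headcount ratio of at most 10% allows at most ⌊0.10 × 10⌋ = 1 poor people.
So at least 7 − 1 = 6 must be lifted.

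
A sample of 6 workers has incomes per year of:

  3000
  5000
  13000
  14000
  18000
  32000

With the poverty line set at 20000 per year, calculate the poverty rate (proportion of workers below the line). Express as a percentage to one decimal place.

83.3%

5 of the 6 workers have income below 20000.
H = 5/6 = 83.3%.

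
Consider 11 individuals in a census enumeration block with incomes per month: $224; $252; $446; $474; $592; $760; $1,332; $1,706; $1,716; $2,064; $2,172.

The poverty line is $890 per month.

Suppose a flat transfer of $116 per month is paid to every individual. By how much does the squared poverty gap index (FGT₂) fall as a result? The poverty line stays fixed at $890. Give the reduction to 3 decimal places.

Before: below the line — $224, $252, $446, $474, $592, $760; squared poverty gap index (FGT₂) = 0.15224.
After the $116 transfer: below the line — $340, $368, $562, $590, $708, $876; squared poverty gap index (FGT₂) = 0.09249.
Reduction = 0.15224 − 0.09249 = 0.060.

0.060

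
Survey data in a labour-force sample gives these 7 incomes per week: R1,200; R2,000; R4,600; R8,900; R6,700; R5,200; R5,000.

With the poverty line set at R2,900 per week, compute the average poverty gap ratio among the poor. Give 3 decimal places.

Below z: R1,200, R2,000 (q = 2 of N = 7).
Shortfall ratios (z−y)/z: 0.5862, 0.3103; sum = 0.896552.
The income-gap ratio divides by q (the poor only): 0.896552 / 2 = 0.448.

0.448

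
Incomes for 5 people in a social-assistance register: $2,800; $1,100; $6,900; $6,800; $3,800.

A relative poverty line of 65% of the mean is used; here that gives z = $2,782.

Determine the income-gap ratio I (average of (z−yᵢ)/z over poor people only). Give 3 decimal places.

Poor units: $1,100 (q = 1 of N = 5).
Shortfall ratios (z−y)/z: 0.6046; sum = 0.604601.
I averages over the q = 1 poor units only: 0.604601 / 1 = 0.605.

0.605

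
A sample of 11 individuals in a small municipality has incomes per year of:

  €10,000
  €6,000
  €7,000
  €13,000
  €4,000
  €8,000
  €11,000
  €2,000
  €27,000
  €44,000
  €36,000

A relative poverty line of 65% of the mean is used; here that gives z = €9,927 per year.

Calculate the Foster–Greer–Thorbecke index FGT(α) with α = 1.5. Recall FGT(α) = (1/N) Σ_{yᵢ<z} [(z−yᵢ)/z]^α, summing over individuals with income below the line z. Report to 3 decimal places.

Below z: €2,000, €4,000, €6,000, €7,000, €8,000 (q = 5 of N = 11).
Normalized shortfalls: (9927−2000)/9927 = 0.7985; (9927−4000)/9927 = 0.5971; (9927−6000)/9927 = 0.3956; (9927−7000)/9927 = 0.2949; (9927−8000)/9927 = 0.1941.
Raised to α = 1.5: 0.71357; 0.46134; 0.24881; 0.16011; 0.08553.
Sum = 1.669353; FGT(1.5) = 1.669353 / 11 = 0.152.

0.152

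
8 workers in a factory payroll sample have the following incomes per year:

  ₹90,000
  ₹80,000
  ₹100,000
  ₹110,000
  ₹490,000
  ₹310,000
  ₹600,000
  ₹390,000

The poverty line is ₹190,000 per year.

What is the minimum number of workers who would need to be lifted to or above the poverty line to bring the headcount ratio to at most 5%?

4

4 of the 8 workers are poor, so H = 4/8 = 0.500.
A headcount ratio of at most 5% allows at most ⌊0.05 × 8⌋ = 0 poor workers.
So at least 4 − 0 = 4 must be lifted.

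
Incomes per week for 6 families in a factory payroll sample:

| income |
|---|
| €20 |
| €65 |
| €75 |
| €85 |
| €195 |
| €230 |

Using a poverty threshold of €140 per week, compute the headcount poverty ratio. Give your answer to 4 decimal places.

0.6667

4 of the 6 families have income below €140.
H = 4/6 = 0.6667.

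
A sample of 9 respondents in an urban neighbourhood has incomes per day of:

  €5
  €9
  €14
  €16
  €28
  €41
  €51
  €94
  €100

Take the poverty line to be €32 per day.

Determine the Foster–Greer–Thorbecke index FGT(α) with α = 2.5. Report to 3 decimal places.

0.168

Incomes under z: €5, €9, €14, €16, €28 (q = 5 of N = 9).
Relative gaps: (32−5)/32 = 0.8438; (32−9)/32 = 0.7188; (32−14)/32 = 0.5625; (32−16)/32 = 0.5000; (32−28)/32 = 0.1250.
Raised to α = 2.5: 0.65393; 0.43797; 0.23730; 0.17678; 0.00552.
Sum = 1.511511; FGT(2.5) = 1.511511 / 9 = 0.168.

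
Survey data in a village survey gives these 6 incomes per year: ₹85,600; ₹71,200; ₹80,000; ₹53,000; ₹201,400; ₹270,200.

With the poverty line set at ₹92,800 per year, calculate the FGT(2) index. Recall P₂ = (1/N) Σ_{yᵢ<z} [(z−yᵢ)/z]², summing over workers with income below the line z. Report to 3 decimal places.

Below the line: ₹53,000, ₹71,200, ₹80,000, ₹85,600 (q = 4 of N = 6).
Shortfall ratios: (92800−53000)/92800 = 0.4289; (92800−71200)/92800 = 0.2328; (92800−80000)/92800 = 0.1379; (92800−85600)/92800 = 0.0776.
Squared: 0.1839; 0.0542; 0.0190; 0.0060.
Sum = 0.263159; P₂ = 0.263159 / 6 = 0.044.

0.044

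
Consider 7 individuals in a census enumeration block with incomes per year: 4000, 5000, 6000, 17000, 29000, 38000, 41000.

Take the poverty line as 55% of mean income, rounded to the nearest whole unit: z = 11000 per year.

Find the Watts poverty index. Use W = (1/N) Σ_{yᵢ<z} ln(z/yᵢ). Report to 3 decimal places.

0.344

Below z: 4000, 5000, 6000 (q = 3 of N = 7).
Log shortfalls: ln(11000/4000) = 1.0116; ln(11000/5000) = 0.7885; ln(11000/6000) = 0.6061.
W = 2.406194 / 7 = 0.344.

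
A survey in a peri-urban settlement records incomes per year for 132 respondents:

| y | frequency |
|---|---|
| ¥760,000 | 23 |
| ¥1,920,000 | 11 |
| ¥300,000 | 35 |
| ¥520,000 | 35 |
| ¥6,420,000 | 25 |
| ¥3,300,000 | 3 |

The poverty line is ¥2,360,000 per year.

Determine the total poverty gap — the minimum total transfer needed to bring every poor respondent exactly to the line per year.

¥178,140,000

Below z: 35×¥300,000, 35×¥520,000, 23×¥760,000, 11×¥1,920,000 (q = 104 of N = 132).
Individual gaps: 35×(2360000−300000) = 72100000; 35×(2360000−520000) = 64400000; 23×(2360000−760000) = 36800000; 11×(2360000−1920000) = 4840000.
Aggregate gap = ¥178,140,000.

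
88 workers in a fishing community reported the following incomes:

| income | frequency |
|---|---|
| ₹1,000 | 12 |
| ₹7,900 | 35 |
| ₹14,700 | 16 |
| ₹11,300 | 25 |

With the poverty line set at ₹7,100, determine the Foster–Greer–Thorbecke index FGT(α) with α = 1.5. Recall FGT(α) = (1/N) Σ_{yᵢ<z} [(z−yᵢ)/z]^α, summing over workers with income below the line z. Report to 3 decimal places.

Poor units: 12×₹1,000 (q = 12 of N = 88).
Gap ratios (z−y)/z: (7100−1000)/7100 = 0.8592 (×12).
Raised to α = 1.5: 0.79636 (×12).
Sum = 9.556271; FGT(1.5) = 9.556271 / 88 = 0.109.

0.109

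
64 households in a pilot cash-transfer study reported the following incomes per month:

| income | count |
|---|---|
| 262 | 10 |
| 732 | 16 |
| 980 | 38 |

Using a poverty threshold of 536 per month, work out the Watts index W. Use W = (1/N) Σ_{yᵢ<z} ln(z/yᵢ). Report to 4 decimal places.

Poor units: 10×262 (q = 10 of N = 64).
Log shortfalls: ln(536/262) = 0.7158 (×10).
W = 7.157897 / 64 = 0.1118.

0.1118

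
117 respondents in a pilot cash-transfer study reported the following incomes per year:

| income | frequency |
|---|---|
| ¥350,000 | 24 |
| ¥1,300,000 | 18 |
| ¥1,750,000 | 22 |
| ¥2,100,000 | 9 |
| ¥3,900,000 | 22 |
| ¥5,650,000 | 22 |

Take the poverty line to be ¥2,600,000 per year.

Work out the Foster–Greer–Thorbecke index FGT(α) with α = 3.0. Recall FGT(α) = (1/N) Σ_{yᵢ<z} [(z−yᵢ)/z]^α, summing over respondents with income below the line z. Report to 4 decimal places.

0.1593

Below the line: 24×¥350,000, 18×¥1,300,000, 22×¥1,750,000, 9×¥2,100,000 (q = 73 of N = 117).
Gap ratios (z−y)/z: (2600000−350000)/2600000 = 0.8654 (×24); (2600000−1300000)/2600000 = 0.5000 (×18); (2600000−1750000)/2600000 = 0.3269 (×22); (2600000−2100000)/2600000 = 0.1923 (×9).
Raised to α = 3.0: 0.64808 (×24); 0.12500 (×18); 0.03494 (×22); 0.00711 (×9).
Sum = 18.636593; FGT(3.0) = 18.636593 / 117 = 0.1593.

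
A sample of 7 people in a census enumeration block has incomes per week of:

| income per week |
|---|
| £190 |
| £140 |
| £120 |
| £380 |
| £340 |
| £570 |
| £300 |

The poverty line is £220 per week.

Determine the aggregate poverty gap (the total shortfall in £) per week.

£210

Below z: £120, £140, £190 (q = 3 of N = 7).
Individual gaps: 220−120 = 100; 220−140 = 80; 220−190 = 30.
Aggregate gap = £210.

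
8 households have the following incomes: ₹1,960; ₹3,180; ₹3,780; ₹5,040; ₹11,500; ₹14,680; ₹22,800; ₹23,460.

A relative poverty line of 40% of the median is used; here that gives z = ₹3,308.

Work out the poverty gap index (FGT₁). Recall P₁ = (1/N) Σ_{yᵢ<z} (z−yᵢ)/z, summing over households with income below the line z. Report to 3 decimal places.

0.056

Below the line: ₹1,960, ₹3,180 (q = 2 of N = 8).
Normalized shortfalls: (3308−1960)/3308 = 0.4075; (3308−3180)/3308 = 0.0387.
Σ = 0.446191. Dividing by the full population N = 8 gives P₁ = 0.056.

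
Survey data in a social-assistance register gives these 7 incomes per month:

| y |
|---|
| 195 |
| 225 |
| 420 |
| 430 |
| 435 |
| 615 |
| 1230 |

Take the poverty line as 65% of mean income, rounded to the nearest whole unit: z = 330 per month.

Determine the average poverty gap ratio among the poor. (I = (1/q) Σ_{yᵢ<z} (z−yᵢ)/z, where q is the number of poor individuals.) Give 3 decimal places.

Poor units: 195, 225 (q = 2 of N = 7).
Relative gaps: 0.4091, 0.3182; sum = 0.727273.
I averages over the q = 2 poor units only: 0.727273 / 2 = 0.364.

0.364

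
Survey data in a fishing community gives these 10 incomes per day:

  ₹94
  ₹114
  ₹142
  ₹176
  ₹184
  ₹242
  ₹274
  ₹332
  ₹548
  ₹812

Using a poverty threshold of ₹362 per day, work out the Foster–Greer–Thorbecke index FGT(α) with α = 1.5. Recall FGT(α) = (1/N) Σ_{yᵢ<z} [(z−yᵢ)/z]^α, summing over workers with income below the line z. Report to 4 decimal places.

0.2725

Poor units: ₹94, ₹114, ₹142, ₹176, ₹184, ₹242, ₹274, ₹332 (q = 8 of N = 10).
Relative gaps: (362−94)/362 = 0.7403; (362−114)/362 = 0.6851; (362−142)/362 = 0.6077; (362−176)/362 = 0.5138; (362−184)/362 = 0.4917; (362−242)/362 = 0.3315; (362−274)/362 = 0.2431; (362−332)/362 = 0.0829.
Raised to α = 1.5: 0.63700; 0.56704; 0.47377; 0.36830; 0.34480; 0.19086; 0.11986; 0.02386.
Sum = 2.725490; FGT(1.5) = 2.725490 / 10 = 0.2725.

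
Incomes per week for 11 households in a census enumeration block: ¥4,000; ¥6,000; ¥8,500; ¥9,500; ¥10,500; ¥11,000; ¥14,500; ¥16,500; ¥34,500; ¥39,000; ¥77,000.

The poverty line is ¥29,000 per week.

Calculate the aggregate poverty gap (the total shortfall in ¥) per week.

Incomes under z: ¥4,000, ¥6,000, ¥8,500, ¥9,500, ¥10,500, ¥11,000, ¥14,500, ¥16,500 (q = 8 of N = 11).
Individual gaps: 29000−4000 = 25000; 29000−6000 = 23000; 29000−8500 = 20500; 29000−9500 = 19500; 29000−10500 = 18500; 29000−11000 = 18000; 29000−14500 = 14500; 29000−16500 = 12500.
Aggregate gap = ¥151,500.

¥151,500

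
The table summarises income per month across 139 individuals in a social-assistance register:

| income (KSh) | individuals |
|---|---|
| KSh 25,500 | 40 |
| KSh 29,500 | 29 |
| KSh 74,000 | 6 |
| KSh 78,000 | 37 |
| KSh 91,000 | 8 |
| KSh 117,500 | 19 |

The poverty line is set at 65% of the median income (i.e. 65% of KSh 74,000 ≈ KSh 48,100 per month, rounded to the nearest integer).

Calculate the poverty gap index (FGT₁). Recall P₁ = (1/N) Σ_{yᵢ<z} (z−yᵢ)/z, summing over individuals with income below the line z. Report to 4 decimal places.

Below the line: 40×KSh 25,500, 29×KSh 29,500 (q = 69 of N = 139).
Relative gaps: (48100−25500)/48100 = 0.4699 (×40); (48100−29500)/48100 = 0.3867 (×29).
Sum of shortfalls = 30.008316; P₁ averages over all N: 30.008316 / 139 = 0.2159.

0.2159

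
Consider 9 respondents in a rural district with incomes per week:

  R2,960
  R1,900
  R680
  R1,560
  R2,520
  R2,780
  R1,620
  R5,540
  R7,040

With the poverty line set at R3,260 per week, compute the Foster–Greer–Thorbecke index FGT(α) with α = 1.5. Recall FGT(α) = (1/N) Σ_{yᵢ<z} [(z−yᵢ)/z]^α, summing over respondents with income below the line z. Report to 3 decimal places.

0.211

Poor units: R680, R1,560, R1,620, R1,900, R2,520, R2,780, R2,960 (q = 7 of N = 9).
Relative gaps: (3260−680)/3260 = 0.7914; (3260−1560)/3260 = 0.5215; (3260−1620)/3260 = 0.5031; (3260−1900)/3260 = 0.4172; (3260−2520)/3260 = 0.2270; (3260−2780)/3260 = 0.1472; (3260−2960)/3260 = 0.0920.
Raised to α = 1.5: 0.70405; 0.37657; 0.35681; 0.26945; 0.10815; 0.05650; 0.02792.
Sum = 1.899448; FGT(1.5) = 1.899448 / 9 = 0.211.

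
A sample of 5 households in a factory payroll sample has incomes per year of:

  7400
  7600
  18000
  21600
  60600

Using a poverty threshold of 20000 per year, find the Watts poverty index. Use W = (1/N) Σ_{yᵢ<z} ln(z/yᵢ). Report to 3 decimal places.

0.413

Incomes under z: 7400, 7600, 18000 (q = 3 of N = 5).
Log gaps: ln(20000/7400) = 0.9943; ln(20000/7600) = 0.9676; ln(20000/18000) = 0.1054.
W = 2.067197 / 5 = 0.413.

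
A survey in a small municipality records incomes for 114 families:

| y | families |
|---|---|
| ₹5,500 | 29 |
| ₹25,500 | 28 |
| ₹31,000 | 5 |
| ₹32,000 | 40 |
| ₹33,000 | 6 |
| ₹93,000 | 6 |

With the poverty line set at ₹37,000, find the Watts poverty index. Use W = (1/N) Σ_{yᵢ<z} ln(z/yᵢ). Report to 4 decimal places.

0.6411

Incomes under z: 29×₹5,500, 28×₹25,500, 5×₹31,000, 40×₹32,000, 6×₹33,000 (q = 108 of N = 114).
Log shortfalls: ln(37000/5500) = 1.9062 (×29); ln(37000/25500) = 0.3722 (×28); ln(37000/31000) = 0.1769 (×5); ln(37000/32000) = 0.1452 (×40); ln(37000/33000) = 0.1144 (×6).
W = 73.080026 / 114 = 0.6411.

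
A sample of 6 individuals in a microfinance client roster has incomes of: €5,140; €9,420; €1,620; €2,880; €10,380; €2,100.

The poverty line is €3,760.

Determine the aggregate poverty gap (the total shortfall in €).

€4,680

Below the line: €1,620, €2,100, €2,880 (q = 3 of N = 6).
Individual gaps: 3760−1620 = 2140; 3760−2100 = 1660; 3760−2880 = 880.
Aggregate gap = €4,680.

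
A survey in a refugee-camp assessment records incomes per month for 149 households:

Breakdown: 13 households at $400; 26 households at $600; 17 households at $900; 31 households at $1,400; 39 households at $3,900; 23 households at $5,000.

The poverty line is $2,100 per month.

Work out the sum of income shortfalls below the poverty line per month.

Incomes under z: 13×$400, 26×$600, 17×$900, 31×$1,400 (q = 87 of N = 149).
Individual gaps: 13×(2100−400) = 22100; 26×(2100−600) = 39000; 17×(2100−900) = 20400; 31×(2100−1400) = 21700.
Aggregate gap = $103,200.

$103,200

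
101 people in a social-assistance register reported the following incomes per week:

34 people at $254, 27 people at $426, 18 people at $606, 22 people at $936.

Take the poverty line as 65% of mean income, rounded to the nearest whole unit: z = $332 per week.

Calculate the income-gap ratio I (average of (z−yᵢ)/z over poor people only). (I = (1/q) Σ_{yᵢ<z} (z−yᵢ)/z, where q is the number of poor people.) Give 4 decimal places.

Incomes under z: 34×$254 (q = 34 of N = 101).
Relative gaps: 0.2349 (×34); sum = 7.987952.
I averages over the q = 34 poor units only: 7.987952 / 34 = 0.2349.

0.2349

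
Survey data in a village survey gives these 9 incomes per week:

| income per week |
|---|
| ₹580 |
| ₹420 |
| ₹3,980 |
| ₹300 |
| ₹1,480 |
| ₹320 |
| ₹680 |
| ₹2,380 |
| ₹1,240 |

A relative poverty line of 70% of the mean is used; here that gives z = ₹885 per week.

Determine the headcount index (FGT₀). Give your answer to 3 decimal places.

0.556

5 of the 9 people have income below ₹885.
H = 5/9 = 0.556.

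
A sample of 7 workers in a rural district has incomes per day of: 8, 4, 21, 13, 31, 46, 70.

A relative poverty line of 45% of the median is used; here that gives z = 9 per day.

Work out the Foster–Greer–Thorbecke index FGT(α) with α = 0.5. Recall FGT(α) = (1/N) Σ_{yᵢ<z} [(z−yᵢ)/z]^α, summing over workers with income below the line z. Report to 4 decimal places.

0.1541

Incomes under z: 4, 8 (q = 2 of N = 7).
Relative gaps: (9−4)/9 = 0.5556; (9−8)/9 = 0.1111.
Raised to α = 0.5: 0.74536; 0.33333.
Sum = 1.078689; FGT(0.5) = 1.078689 / 7 = 0.1541.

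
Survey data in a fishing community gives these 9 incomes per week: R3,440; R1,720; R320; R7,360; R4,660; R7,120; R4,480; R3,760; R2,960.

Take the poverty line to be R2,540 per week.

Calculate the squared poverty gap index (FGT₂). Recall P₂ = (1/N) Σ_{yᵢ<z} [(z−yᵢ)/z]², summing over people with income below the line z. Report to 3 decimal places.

0.096

Incomes under z: R320, R1,720 (q = 2 of N = 9).
Normalized shortfalls: (2540−320)/2540 = 0.8740; (2540−1720)/2540 = 0.3228.
Squared: 0.7639; 0.1042.
Sum = 0.868126; P₂ = 0.868126 / 9 = 0.096.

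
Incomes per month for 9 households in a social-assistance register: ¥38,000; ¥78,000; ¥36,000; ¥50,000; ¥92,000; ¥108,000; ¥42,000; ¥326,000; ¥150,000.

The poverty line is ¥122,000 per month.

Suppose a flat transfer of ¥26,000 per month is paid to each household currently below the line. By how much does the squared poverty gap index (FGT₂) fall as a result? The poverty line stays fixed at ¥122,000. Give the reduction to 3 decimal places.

0.125

Before: below the line — ¥36,000, ¥38,000, ¥42,000, ¥50,000, ¥78,000, ¥92,000, ¥108,000; squared poverty gap index (FGT₂) = 0.21700.
After the ¥26,000 transfer: below the line — ¥62,000, ¥64,000, ¥68,000, ¥76,000, ¥104,000, ¥118,000; squared poverty gap index (FGT₂) = 0.09209.
Reduction = 0.21700 − 0.09209 = 0.125.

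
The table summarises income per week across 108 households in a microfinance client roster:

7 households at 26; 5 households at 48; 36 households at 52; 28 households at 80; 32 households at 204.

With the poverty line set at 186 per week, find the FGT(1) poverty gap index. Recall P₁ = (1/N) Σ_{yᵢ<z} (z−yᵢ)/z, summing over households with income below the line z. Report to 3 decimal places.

0.478

Poor units: 7×26, 5×48, 36×52, 28×80 (q = 76 of N = 108).
Shortfall ratios: (186−26)/186 = 0.8602 (×7); (186−48)/186 = 0.7419 (×5); (186−52)/186 = 0.7204 (×36); (186−80)/186 = 0.5699 (×28).
Σ = 51.623656. Dividing by the full population N = 108 gives P₁ = 0.478.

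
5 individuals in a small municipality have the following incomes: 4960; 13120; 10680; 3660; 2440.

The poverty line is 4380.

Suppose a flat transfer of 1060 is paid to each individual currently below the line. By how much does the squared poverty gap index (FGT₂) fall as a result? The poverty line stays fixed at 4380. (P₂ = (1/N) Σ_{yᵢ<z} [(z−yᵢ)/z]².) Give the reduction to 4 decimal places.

0.0366

Before: below the line — 2440, 3660; squared poverty gap index (FGT₂) = 0.044640.
After the 1060 transfer: below the line — 3500; squared poverty gap index (FGT₂) = 0.008073.
Reduction = 0.044640 − 0.008073 = 0.0366.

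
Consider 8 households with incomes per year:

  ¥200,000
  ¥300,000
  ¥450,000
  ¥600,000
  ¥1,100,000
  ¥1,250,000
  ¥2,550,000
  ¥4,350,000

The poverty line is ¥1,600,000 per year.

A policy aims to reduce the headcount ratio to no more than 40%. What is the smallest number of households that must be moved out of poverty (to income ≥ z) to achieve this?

3

Currently q = 6 of N = 8 are below the line (H = 0.750).
A headcount ratio of at most 40% allows at most ⌊0.40 × 8⌋ = 3 poor households.
So at least 6 − 3 = 3 must be lifted.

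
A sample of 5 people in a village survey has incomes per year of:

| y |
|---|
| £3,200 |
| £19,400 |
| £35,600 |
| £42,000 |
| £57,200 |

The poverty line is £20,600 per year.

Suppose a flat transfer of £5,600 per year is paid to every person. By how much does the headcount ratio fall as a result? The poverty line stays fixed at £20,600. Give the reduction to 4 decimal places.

0.2000

Before: below the line — £3,200, £19,400; headcount ratio = 0.400000.
After the £5,600 transfer: below the line — £8,800; headcount ratio = 0.200000.
Reduction = 0.400000 − 0.200000 = 0.2000.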